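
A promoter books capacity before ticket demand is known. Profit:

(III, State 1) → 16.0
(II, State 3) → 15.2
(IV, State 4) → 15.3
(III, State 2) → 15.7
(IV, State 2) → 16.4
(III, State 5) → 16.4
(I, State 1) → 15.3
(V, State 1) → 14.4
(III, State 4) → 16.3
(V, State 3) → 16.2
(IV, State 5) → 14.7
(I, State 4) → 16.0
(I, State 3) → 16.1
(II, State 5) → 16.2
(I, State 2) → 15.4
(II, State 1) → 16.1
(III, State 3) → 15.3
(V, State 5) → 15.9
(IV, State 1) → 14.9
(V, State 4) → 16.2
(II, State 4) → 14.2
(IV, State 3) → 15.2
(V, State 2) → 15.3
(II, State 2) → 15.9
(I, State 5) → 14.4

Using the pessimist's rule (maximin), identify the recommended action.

III

Row minima: I=14.4, II=14.2, III=15.3, IV=14.7, V=14.4
Best worst-case = 15.3 → III.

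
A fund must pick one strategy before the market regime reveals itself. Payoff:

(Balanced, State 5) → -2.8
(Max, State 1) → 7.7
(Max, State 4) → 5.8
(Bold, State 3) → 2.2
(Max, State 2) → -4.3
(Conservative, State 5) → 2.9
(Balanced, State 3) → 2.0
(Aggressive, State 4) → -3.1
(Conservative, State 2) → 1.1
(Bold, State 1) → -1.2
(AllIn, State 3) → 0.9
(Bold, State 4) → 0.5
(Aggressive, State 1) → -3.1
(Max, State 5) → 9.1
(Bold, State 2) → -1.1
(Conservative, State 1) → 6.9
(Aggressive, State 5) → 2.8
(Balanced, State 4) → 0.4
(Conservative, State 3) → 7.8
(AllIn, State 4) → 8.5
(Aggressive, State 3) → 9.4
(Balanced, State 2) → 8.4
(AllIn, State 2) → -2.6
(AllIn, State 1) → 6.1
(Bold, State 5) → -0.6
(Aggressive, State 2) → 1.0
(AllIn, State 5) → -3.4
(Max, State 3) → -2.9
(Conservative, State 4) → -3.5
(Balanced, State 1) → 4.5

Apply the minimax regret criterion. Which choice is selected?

Column bests: State 1=7.7, State 2=8.4, State 3=9.4, State 4=8.5, State 5=9.1.
Conservative regrets: 0.8, 7.3, 1.6, 12.0, 6.2 → max 12.0
Balanced regrets: 3.2, 0.0, 7.4, 8.1, 11.9 → max 11.9
Aggressive regrets: 10.8, 7.4, 0.0, 11.6, 6.3 → max 11.6
Bold regrets: 8.9, 9.5, 7.2, 8.0, 9.7 → max 9.7
AllIn regrets: 1.6, 11.0, 8.5, 0.0, 12.5 → max 12.5
Max regrets: 0.0, 12.7, 12.3, 2.7, 0.0 → max 12.7
Smallest max regret = 9.7 → Bold.

Bold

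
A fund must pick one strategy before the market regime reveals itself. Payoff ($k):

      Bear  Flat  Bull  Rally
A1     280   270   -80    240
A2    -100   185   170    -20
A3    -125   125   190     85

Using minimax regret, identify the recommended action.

A1

Column bests: Bear=280, Flat=270, Bull=190, Rally=240.
A1 regrets: 0, 0, 270, 0 → max 270
A2 regrets: 380, 85, 20, 260 → max 380
A3 regrets: 405, 145, 0, 155 → max 405
Smallest max regret = 270 → A1.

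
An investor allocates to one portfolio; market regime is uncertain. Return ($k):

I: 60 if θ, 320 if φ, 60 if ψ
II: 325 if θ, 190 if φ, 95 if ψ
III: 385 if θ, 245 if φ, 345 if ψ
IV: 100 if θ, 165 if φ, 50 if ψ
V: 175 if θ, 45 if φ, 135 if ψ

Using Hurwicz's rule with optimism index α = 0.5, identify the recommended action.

I: 0.5·320 + 0.5·60 = 190
II: 0.5·325 + 0.5·95 = 210
III: 0.5·385 + 0.5·245 = 315
IV: 0.5·165 + 0.5·50 = 107.5
V: 0.5·175 + 0.5·45 = 110
Highest Hurwicz score = 315 → III.

III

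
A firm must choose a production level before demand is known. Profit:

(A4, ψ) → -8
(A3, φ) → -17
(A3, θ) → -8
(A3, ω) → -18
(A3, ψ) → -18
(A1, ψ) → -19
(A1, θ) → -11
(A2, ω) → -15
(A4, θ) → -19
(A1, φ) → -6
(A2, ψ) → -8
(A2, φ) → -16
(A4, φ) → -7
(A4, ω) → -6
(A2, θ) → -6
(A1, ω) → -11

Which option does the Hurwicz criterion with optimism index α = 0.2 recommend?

A2

A1: 0.2·(-6) + 0.8·(-19) = -16.4
A2: 0.2·(-6) + 0.8·(-16) = -14
A3: 0.2·(-8) + 0.8·(-18) = -16
A4: 0.2·(-6) + 0.8·(-19) = -16.4
Highest Hurwicz score = -14 → A2.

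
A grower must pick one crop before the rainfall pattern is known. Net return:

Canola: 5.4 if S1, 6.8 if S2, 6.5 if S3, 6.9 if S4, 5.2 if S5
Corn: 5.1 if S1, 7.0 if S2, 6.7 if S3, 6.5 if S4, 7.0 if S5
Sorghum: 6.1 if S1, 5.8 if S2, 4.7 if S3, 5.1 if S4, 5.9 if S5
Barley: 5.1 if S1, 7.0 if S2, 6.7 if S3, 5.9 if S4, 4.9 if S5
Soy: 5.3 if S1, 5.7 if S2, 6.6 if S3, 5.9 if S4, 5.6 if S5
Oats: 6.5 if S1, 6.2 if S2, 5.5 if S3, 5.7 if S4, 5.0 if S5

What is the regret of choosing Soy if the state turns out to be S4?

1.0

Best payoff under S4 is 6.9.
Regret = 6.9 − 5.9 = 1.0.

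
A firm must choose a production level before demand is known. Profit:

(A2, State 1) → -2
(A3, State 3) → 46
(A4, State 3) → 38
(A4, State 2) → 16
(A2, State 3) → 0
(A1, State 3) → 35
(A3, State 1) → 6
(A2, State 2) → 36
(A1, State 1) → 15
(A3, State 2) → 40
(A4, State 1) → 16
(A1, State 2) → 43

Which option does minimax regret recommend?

Column bests: State 1=16, State 2=43, State 3=46.
A1 regrets: 1, 0, 11 → max 11
A2 regrets: 18, 7, 46 → max 46
A3 regrets: 10, 3, 0 → max 10
A4 regrets: 0, 27, 8 → max 27
Smallest max regret = 10 → A3.

A3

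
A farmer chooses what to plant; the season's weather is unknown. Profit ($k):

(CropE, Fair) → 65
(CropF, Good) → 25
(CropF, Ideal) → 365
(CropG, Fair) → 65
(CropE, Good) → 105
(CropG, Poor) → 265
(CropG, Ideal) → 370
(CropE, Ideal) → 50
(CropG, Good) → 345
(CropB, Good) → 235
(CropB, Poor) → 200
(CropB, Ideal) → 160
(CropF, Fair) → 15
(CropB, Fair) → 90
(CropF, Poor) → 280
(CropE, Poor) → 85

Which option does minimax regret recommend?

Column bests: Poor=280, Fair=90, Good=345, Ideal=370.
CropF regrets: 0, 75, 320, 5 → max 320
CropB regrets: 80, 0, 110, 210 → max 210
CropE regrets: 195, 25, 240, 320 → max 320
CropG regrets: 15, 25, 0, 0 → max 25
Smallest max regret = 25 → CropG.

CropG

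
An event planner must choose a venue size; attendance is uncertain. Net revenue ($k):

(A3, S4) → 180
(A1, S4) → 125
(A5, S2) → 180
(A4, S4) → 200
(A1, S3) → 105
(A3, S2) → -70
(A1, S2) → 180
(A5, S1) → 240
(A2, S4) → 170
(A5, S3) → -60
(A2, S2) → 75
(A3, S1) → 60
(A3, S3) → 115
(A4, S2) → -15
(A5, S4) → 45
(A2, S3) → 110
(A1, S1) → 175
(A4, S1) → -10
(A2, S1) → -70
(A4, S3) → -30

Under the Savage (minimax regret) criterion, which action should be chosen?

A1

Column bests: S1=240, S2=180, S3=115, S4=200.
A1 regrets: 65, 0, 10, 75 → max 75
A2 regrets: 310, 105, 5, 30 → max 310
A3 regrets: 180, 250, 0, 20 → max 250
A4 regrets: 250, 195, 145, 0 → max 250
A5 regrets: 0, 0, 175, 155 → max 175
Smallest max regret = 75 → A1.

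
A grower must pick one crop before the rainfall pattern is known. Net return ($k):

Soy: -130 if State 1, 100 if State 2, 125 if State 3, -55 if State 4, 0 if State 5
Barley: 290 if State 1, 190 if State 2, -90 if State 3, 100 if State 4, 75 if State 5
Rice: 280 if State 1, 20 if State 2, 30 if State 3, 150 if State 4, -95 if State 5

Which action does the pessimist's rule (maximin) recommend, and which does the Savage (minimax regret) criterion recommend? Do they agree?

maximin → Barley; minimax regret → Rice (disagree)

Row minima: Soy=-130, Barley=-90, Rice=-95
Best worst-case = -90 → Barley.
Column bests: State 1=290, State 2=190, State 3=125, State 4=150, State 5=75.
Soy regrets: 420, 90, 0, 205, 75 → max 420
Barley regrets: 0, 0, 215, 50, 0 → max 215
Rice regrets: 10, 170, 95, 0, 170 → max 170
Smallest max regret = 170 → Rice.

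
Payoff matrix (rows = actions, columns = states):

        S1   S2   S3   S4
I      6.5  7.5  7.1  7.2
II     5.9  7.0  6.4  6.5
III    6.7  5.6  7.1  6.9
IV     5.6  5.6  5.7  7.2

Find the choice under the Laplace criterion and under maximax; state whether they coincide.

laplace → I; maximax → I (agree)

Row averages: I=7.075, II=6.45, III=6.575, IV=6.025
Highest average = 7.075 → I.
Row maxima: I=7.5, II=7.0, III=7.1, IV=7.2
Best best-case = 7.5 → I.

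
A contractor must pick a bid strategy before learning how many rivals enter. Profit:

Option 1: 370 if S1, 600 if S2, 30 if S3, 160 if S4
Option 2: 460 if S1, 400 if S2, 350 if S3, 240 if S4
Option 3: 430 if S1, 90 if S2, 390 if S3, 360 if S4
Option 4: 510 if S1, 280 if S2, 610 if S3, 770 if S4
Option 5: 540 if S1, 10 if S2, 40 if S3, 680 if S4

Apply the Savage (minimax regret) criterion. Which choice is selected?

Column bests: S1=540, S2=600, S3=610, S4=770.
Option 1 regrets: 170, 0, 580, 610 → max 610
Option 2 regrets: 80, 200, 260, 530 → max 530
Option 3 regrets: 110, 510, 220, 410 → max 510
Option 4 regrets: 30, 320, 0, 0 → max 320
Option 5 regrets: 0, 590, 570, 90 → max 590
Smallest max regret = 320 → Option 4.

Option 4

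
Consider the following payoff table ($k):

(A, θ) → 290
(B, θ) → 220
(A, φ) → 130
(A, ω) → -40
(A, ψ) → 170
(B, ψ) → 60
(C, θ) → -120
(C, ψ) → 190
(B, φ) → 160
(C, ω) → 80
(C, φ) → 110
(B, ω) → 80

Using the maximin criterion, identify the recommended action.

Row minima: A=-40, B=60, C=-120
Best worst-case = 60 → B.

B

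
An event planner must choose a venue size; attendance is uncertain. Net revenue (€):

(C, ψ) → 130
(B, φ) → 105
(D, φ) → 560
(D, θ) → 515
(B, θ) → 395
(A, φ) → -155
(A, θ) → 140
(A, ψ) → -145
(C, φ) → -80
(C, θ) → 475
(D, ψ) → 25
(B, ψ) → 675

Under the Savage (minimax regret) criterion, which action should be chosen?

B

Column bests: θ=515, φ=560, ψ=675.
A regrets: 375, 715, 820 → max 820
B regrets: 120, 455, 0 → max 455
C regrets: 40, 640, 545 → max 640
D regrets: 0, 0, 650 → max 650
Smallest max regret = 455 → B.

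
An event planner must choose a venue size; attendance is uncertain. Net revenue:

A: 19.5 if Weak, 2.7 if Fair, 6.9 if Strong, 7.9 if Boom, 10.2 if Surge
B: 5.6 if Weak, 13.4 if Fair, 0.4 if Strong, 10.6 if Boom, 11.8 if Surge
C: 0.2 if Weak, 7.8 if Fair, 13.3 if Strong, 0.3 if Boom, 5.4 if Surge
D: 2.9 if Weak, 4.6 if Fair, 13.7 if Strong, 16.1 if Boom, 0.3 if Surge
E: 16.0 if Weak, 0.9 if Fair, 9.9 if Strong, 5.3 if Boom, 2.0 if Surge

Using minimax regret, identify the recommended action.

Column bests: Weak=19.5, Fair=13.4, Strong=13.7, Boom=16.1, Surge=11.8.
A regrets: 0.0, 10.7, 6.8, 8.2, 1.6 → max 10.7
B regrets: 13.9, 0.0, 13.3, 5.5, 0.0 → max 13.9
C regrets: 19.3, 5.6, 0.4, 15.8, 6.4 → max 19.3
D regrets: 16.6, 8.8, 0.0, 0.0, 11.5 → max 16.6
E regrets: 3.5, 12.5, 3.8, 10.8, 9.8 → max 12.5
Smallest max regret = 10.7 → A.

A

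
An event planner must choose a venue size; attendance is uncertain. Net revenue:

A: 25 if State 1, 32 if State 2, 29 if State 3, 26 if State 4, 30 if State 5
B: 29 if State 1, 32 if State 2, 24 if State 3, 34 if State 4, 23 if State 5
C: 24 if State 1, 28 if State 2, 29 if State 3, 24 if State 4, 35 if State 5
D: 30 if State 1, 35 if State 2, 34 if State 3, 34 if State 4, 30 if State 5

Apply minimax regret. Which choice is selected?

Column bests: State 1=30, State 2=35, State 3=34, State 4=34, State 5=35.
A regrets: 5, 3, 5, 8, 5 → max 8
B regrets: 1, 3, 10, 0, 12 → max 12
C regrets: 6, 7, 5, 10, 0 → max 10
D regrets: 0, 0, 0, 0, 5 → max 5
Smallest max regret = 5 → D.

D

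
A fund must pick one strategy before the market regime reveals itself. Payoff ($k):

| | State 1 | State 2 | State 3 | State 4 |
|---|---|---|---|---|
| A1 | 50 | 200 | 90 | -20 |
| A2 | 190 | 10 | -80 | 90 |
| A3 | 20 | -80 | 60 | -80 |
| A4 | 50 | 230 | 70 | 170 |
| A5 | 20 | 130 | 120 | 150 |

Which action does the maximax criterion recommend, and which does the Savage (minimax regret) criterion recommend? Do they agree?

maximax → A4; minimax regret → A4 (agree)

Row maxima: A1=200, A2=190, A3=60, A4=230, A5=150
Best best-case = 230 → A4.
Column bests: State 1=190, State 2=230, State 3=120, State 4=170.
A1 regrets: 140, 30, 30, 190 → max 190
A2 regrets: 0, 220, 200, 80 → max 220
A3 regrets: 170, 310, 60, 250 → max 310
A4 regrets: 140, 0, 50, 0 → max 140
A5 regrets: 170, 100, 0, 20 → max 170
Smallest max regret = 140 → A4.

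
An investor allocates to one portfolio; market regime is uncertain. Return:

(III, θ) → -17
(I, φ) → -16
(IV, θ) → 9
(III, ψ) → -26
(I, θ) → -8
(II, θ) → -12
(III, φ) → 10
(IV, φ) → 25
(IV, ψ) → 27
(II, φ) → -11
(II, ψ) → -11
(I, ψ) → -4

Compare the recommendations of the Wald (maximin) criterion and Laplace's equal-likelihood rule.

Row minima: I=-16, II=-12, III=-26, IV=9
Best worst-case = 9 → IV.
Row averages: I=-28/3, II=-34/3, III=-11, IV=61/3
Highest average = 61/3 → IV.

maximin → IV; laplace → IV (agree)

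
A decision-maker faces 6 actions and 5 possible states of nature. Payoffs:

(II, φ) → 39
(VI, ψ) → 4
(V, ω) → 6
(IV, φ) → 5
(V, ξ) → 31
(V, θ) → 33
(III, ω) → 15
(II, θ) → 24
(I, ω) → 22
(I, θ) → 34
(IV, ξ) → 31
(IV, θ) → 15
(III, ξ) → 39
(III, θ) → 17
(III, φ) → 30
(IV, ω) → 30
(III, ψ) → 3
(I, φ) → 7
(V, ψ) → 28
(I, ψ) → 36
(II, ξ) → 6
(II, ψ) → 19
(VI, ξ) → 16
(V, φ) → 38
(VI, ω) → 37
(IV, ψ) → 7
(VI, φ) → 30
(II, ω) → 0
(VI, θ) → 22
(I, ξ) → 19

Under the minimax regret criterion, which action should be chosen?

Column bests: θ=34, φ=39, ψ=36, ω=37, ξ=39.
I regrets: 0, 32, 0, 15, 20 → max 32
II regrets: 10, 0, 17, 37, 33 → max 37
III regrets: 17, 9, 33, 22, 0 → max 33
IV regrets: 19, 34, 29, 7, 8 → max 34
V regrets: 1, 1, 8, 31, 8 → max 31
VI regrets: 12, 9, 32, 0, 23 → max 32
Smallest max regret = 31 → V.

V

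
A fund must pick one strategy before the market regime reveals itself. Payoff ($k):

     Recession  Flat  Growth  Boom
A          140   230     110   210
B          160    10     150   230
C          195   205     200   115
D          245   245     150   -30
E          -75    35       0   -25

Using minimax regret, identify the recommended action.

A

Column bests: Recession=245, Flat=245, Growth=200, Boom=230.
A regrets: 105, 15, 90, 20 → max 105
B regrets: 85, 235, 50, 0 → max 235
C regrets: 50, 40, 0, 115 → max 115
D regrets: 0, 0, 50, 260 → max 260
E regrets: 320, 210, 200, 255 → max 320
Smallest max regret = 105 → A.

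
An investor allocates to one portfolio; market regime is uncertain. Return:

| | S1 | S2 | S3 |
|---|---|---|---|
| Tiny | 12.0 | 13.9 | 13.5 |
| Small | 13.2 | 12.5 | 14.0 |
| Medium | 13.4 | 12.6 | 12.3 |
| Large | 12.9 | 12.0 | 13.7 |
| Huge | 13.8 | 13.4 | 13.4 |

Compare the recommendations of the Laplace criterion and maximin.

laplace → Huge; maximin → Huge (agree)

Row averages: Tiny=197/15, Small=397/30, Medium=383/30, Large=193/15, Huge=203/15
Highest average = 203/15 → Huge.
Row minima: Tiny=12.0, Small=12.5, Medium=12.3, Large=12.0, Huge=13.4
Best worst-case = 13.4 → Huge.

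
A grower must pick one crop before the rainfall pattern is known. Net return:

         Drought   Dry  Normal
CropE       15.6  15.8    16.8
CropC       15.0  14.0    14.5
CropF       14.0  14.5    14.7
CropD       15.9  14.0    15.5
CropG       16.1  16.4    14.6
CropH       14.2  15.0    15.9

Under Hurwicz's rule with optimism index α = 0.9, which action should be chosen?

CropE: 0.9·16.8 + 0.1·15.6 = 16.68
CropC: 0.9·15.0 + 0.1·14.0 = 14.9
CropF: 0.9·14.7 + 0.1·14.0 = 14.63
CropD: 0.9·15.9 + 0.1·14.0 = 15.71
CropG: 0.9·16.4 + 0.1·14.6 = 16.22
CropH: 0.9·15.9 + 0.1·14.2 = 15.73
Highest Hurwicz score = 16.68 → CropE.

CropE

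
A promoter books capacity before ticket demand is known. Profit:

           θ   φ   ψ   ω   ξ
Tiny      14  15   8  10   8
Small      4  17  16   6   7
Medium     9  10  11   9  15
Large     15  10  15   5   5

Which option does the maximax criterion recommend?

Row maxima: Tiny=15, Small=17, Medium=15, Large=15
Best best-case = 17 → Small.

Small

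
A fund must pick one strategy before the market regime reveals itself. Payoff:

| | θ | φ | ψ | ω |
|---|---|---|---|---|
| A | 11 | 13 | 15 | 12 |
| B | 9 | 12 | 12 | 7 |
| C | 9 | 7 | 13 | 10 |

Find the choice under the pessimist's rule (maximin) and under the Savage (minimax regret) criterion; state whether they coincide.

Row minima: A=11, B=7, C=7
Best worst-case = 11 → A.
Column bests: θ=11, φ=13, ψ=15, ω=12.
A regrets: 0, 0, 0, 0 → max 0
B regrets: 2, 1, 3, 5 → max 5
C regrets: 2, 6, 2, 2 → max 6
Smallest max regret = 0 → A.

maximin → A; minimax regret → A (agree)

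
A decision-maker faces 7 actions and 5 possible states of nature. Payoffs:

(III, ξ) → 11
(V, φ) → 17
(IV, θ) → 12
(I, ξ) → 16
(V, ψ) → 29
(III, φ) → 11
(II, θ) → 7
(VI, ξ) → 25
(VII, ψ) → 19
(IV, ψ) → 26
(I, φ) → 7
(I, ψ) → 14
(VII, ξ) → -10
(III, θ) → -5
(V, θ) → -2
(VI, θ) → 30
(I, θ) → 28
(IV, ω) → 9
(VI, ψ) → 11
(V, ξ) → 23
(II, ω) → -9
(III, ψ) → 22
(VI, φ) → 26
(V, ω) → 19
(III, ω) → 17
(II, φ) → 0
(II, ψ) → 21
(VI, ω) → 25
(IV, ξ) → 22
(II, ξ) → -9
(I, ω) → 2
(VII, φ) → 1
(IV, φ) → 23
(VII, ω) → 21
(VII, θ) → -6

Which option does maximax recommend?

Row maxima: I=28, II=21, III=22, IV=26, V=29, VI=30, VII=21
Best best-case = 30 → VI.

VI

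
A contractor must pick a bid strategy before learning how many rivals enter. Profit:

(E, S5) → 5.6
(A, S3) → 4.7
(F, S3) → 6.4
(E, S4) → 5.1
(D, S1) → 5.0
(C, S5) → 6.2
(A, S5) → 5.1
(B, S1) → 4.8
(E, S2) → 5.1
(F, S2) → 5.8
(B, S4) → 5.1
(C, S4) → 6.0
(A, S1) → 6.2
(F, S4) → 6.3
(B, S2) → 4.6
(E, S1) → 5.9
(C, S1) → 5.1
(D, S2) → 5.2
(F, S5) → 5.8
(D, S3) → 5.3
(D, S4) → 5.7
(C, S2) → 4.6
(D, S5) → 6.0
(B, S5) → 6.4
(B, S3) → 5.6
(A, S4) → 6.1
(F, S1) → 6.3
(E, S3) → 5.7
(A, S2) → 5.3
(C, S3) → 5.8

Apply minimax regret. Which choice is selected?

Column bests: S1=6.3, S2=5.8, S3=6.4, S4=6.3, S5=6.4.
A regrets: 0.1, 0.5, 1.7, 0.2, 1.3 → max 1.7
B regrets: 1.5, 1.2, 0.8, 1.2, 0.0 → max 1.5
C regrets: 1.2, 1.2, 0.6, 0.3, 0.2 → max 1.2
D regrets: 1.3, 0.6, 1.1, 0.6, 0.4 → max 1.3
E regrets: 0.4, 0.7, 0.7, 1.2, 0.8 → max 1.2
F regrets: 0.0, 0.0, 0.0, 0.0, 0.6 → max 0.6
Smallest max regret = 0.6 → F.

F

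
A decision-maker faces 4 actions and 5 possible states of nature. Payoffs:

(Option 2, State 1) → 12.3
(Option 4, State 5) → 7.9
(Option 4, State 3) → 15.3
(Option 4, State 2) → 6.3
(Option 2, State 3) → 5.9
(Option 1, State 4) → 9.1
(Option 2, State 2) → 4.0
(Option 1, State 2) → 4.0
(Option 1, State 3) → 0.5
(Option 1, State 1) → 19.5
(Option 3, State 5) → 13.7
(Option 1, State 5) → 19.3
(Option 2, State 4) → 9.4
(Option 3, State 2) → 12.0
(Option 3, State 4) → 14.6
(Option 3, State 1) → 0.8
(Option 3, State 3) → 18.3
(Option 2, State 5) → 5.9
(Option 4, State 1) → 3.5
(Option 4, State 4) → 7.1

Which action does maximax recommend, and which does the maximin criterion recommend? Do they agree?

maximax → Option 1; maximin → Option 2 (disagree)

Row maxima: Option 1=19.5, Option 2=12.3, Option 3=18.3, Option 4=15.3
Best best-case = 19.5 → Option 1.
Row minima: Option 1=0.5, Option 2=4.0, Option 3=0.8, Option 4=3.5
Best worst-case = 4.0 → Option 2.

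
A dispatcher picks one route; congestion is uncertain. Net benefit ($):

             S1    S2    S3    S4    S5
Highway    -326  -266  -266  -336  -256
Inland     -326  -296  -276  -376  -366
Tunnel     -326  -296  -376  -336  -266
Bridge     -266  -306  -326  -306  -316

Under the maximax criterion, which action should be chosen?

Highway

Row maxima: Highway=-256, Inland=-276, Tunnel=-266, Bridge=-266
Best best-case = -256 → Highway.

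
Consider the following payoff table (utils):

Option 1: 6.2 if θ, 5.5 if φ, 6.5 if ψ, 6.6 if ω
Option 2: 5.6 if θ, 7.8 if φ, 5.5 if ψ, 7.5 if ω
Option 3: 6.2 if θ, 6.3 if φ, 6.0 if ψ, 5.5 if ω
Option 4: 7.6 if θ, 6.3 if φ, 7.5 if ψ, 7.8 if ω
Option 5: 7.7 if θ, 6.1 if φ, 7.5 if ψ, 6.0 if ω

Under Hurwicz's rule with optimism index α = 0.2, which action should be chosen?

Option 1: 0.2·6.6 + 0.8·5.5 = 5.72
Option 2: 0.2·7.8 + 0.8·5.5 = 5.96
Option 3: 0.2·6.3 + 0.8·5.5 = 5.66
Option 4: 0.2·7.8 + 0.8·6.3 = 6.6
Option 5: 0.2·7.7 + 0.8·6.0 = 6.34
Highest Hurwicz score = 6.6 → Option 4.

Option 4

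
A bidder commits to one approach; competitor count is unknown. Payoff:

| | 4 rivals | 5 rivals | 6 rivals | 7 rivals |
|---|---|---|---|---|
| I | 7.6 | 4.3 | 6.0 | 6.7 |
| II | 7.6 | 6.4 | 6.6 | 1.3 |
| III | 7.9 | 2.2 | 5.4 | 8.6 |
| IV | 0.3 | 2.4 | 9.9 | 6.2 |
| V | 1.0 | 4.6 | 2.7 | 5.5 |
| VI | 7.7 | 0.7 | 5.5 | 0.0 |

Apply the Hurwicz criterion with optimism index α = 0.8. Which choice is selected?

I: 0.8·7.6 + 0.2·4.3 = 6.94
II: 0.8·7.6 + 0.2·1.3 = 6.34
III: 0.8·8.6 + 0.2·2.2 = 7.32
IV: 0.8·9.9 + 0.2·0.3 = 7.98
V: 0.8·5.5 + 0.2·1.0 = 4.6
VI: 0.8·7.7 + 0.2·0.0 = 6.16
Highest Hurwicz score = 7.98 → IV.

IV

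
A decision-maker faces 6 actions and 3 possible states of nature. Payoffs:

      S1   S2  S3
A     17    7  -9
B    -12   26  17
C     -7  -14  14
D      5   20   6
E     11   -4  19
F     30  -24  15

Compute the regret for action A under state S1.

13

Best payoff under S1 is 30.
Regret = 30 − 17 = 13.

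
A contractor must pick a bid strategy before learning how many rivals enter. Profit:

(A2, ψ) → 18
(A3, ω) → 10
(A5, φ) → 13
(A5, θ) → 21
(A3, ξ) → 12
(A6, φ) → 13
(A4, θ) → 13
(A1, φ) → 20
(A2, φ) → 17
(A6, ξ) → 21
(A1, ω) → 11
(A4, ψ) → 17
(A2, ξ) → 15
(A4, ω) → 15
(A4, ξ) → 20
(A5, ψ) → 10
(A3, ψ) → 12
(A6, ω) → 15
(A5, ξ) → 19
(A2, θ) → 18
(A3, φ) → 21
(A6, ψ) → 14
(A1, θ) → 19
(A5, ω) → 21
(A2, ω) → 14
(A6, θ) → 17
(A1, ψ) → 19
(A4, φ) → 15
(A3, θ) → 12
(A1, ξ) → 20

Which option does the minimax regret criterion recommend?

Column bests: θ=21, φ=21, ψ=19, ω=21, ξ=21.
A1 regrets: 2, 1, 0, 10, 1 → max 10
A2 regrets: 3, 4, 1, 7, 6 → max 7
A3 regrets: 9, 0, 7, 11, 9 → max 11
A4 regrets: 8, 6, 2, 6, 1 → max 8
A5 regrets: 0, 8, 9, 0, 2 → max 9
A6 regrets: 4, 8, 5, 6, 0 → max 8
Smallest max regret = 7 → A2.

A2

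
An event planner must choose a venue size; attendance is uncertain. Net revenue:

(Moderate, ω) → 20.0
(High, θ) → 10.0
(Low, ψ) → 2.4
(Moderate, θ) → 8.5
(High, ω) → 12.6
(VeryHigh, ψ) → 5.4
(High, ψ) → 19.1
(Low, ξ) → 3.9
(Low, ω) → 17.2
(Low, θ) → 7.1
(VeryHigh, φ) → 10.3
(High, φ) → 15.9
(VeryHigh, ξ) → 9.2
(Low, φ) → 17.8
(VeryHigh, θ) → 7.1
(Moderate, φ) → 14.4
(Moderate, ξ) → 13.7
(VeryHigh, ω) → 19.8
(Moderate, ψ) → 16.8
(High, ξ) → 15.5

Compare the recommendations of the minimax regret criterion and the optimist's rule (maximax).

Column bests: θ=10.0, φ=17.8, ψ=19.1, ω=20.0, ξ=15.5.
Low regrets: 2.9, 0.0, 16.7, 2.8, 11.6 → max 16.7
Moderate regrets: 1.5, 3.4, 2.3, 0.0, 1.8 → max 3.4
High regrets: 0.0, 1.9, 0.0, 7.4, 0.0 → max 7.4
VeryHigh regrets: 2.9, 7.5, 13.7, 0.2, 6.3 → max 13.7
Smallest max regret = 3.4 → Moderate.
Row maxima: Low=17.8, Moderate=20.0, High=19.1, VeryHigh=19.8
Best best-case = 20.0 → Moderate.

minimax regret → Moderate; maximax → Moderate (agree)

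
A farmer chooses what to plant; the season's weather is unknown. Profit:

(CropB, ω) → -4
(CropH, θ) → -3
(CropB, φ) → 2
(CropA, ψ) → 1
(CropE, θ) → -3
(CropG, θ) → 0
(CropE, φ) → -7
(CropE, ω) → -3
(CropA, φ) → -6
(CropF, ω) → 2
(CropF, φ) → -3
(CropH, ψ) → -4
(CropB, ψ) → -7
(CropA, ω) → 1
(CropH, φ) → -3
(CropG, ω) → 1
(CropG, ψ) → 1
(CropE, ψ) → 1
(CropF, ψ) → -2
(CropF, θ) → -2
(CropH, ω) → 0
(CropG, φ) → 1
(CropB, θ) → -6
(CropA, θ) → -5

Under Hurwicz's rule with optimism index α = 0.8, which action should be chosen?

CropH: 0.8·0 + 0.2·(-4) = -0.8
CropG: 0.8·1 + 0.2·0 = 0.8
CropA: 0.8·1 + 0.2·(-6) = -0.4
CropF: 0.8·2 + 0.2·(-3) = 1
CropE: 0.8·1 + 0.2·(-7) = -0.6
CropB: 0.8·2 + 0.2·(-7) = 0.2
Highest Hurwicz score = 1 → CropF.

CropF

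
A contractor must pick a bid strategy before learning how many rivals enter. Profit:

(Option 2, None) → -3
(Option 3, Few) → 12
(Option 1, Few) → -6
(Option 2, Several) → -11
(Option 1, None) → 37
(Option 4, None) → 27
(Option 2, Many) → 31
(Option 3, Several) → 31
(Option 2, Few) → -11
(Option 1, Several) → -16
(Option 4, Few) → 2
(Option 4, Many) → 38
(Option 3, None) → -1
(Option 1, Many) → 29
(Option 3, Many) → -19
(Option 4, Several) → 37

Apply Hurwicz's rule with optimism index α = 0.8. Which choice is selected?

Option 1: 0.8·37 + 0.2·(-16) = 26.4
Option 2: 0.8·31 + 0.2·(-11) = 22.6
Option 3: 0.8·31 + 0.2·(-19) = 21
Option 4: 0.8·38 + 0.2·2 = 30.8
Highest Hurwicz score = 30.8 → Option 4.

Option 4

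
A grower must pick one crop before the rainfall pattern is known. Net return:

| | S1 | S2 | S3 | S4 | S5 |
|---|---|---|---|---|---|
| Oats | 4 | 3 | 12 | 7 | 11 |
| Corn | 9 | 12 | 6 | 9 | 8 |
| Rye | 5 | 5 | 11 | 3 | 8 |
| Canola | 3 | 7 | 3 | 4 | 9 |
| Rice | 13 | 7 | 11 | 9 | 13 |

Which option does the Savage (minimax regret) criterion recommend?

Column bests: S1=13, S2=12, S3=12, S4=9, S5=13.
Oats regrets: 9, 9, 0, 2, 2 → max 9
Corn regrets: 4, 0, 6, 0, 5 → max 6
Rye regrets: 8, 7, 1, 6, 5 → max 8
Canola regrets: 10, 5, 9, 5, 4 → max 10
Rice regrets: 0, 5, 1, 0, 0 → max 5
Smallest max regret = 5 → Rice.

Rice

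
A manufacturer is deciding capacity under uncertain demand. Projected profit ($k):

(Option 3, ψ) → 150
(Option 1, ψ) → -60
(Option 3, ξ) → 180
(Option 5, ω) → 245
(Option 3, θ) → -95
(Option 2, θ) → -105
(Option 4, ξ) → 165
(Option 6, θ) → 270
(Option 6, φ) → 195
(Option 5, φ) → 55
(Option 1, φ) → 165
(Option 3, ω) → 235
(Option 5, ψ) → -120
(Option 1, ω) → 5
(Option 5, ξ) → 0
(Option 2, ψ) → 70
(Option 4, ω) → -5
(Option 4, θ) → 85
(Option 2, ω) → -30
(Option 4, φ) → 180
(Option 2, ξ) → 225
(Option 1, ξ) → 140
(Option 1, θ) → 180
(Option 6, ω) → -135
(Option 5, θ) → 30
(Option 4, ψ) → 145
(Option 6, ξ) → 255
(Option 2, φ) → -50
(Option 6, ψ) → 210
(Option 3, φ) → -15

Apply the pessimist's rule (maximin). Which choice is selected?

Row minima: Option 1=-60, Option 2=-105, Option 3=-95, Option 4=-5, Option 5=-120, Option 6=-135
Best worst-case = -5 → Option 4.

Option 4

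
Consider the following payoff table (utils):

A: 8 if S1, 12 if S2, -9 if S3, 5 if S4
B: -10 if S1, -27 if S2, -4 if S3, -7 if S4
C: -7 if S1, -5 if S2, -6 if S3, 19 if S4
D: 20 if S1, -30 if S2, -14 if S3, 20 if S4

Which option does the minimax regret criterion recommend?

A

Column bests: S1=20, S2=12, S3=-4, S4=20.
A regrets: 12, 0, 5, 15 → max 15
B regrets: 30, 39, 0, 27 → max 39
C regrets: 27, 17, 2, 1 → max 27
D regrets: 0, 42, 10, 0 → max 42
Smallest max regret = 15 → A.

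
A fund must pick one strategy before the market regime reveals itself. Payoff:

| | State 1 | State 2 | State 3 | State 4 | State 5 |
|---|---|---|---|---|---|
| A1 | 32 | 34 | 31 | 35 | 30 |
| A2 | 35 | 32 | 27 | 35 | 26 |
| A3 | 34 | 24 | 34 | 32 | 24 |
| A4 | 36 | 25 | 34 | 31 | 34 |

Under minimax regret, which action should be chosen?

Column bests: State 1=36, State 2=34, State 3=34, State 4=35, State 5=34.
A1 regrets: 4, 0, 3, 0, 4 → max 4
A2 regrets: 1, 2, 7, 0, 8 → max 8
A3 regrets: 2, 10, 0, 3, 10 → max 10
A4 regrets: 0, 9, 0, 4, 0 → max 9
Smallest max regret = 4 → A1.

A1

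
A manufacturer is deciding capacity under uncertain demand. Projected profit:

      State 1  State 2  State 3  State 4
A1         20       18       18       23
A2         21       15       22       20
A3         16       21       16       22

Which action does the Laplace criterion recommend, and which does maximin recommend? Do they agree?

Row averages: A1=19.75, A2=19.5, A3=18.75
Highest average = 19.75 → A1.
Row minima: A1=18, A2=15, A3=16
Best worst-case = 18 → A1.

laplace → A1; maximin → A1 (agree)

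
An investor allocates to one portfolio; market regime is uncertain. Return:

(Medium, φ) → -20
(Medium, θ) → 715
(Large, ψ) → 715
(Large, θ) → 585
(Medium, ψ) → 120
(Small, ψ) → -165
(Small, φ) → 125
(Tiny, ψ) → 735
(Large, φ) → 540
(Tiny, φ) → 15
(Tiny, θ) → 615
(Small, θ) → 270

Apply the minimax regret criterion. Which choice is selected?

Column bests: θ=715, φ=540, ψ=735.
Tiny regrets: 100, 525, 0 → max 525
Small regrets: 445, 415, 900 → max 900
Medium regrets: 0, 560, 615 → max 615
Large regrets: 130, 0, 20 → max 130
Smallest max regret = 130 → Large.

Large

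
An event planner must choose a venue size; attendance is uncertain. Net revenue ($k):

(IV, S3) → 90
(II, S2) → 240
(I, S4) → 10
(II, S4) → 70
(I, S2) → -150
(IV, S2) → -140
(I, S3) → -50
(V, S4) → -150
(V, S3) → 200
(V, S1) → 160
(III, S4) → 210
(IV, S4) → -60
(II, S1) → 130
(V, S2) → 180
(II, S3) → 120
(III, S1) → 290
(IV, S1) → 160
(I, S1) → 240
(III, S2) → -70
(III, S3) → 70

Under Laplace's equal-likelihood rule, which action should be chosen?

II

Row averages: I=12.5, II=140, III=125, IV=12.5, V=97.5
Highest average = 140 → II.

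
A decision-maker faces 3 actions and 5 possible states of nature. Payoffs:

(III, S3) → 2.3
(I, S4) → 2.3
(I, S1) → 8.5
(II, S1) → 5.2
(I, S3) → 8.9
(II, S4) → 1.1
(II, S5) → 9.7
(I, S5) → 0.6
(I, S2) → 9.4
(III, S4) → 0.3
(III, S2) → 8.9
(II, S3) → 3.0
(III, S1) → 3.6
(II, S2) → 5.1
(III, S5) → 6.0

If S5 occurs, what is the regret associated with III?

Best payoff under S5 is 9.7.
Regret = 9.7 − 6.0 = 3.7.

3.7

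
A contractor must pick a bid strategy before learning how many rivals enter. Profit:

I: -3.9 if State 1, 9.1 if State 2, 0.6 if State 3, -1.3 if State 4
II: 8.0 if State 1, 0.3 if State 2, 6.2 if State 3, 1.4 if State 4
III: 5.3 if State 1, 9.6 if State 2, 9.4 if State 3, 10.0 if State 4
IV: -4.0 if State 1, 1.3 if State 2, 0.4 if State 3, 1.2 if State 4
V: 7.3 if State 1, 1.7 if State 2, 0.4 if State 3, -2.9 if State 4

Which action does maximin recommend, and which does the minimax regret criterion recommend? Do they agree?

maximin → III; minimax regret → III (agree)

Row minima: I=-3.9, II=0.3, III=5.3, IV=-4.0, V=-2.9
Best worst-case = 5.3 → III.
Column bests: State 1=8.0, State 2=9.6, State 3=9.4, State 4=10.0.
I regrets: 11.9, 0.5, 8.8, 11.3 → max 11.9
II regrets: 0.0, 9.3, 3.2, 8.6 → max 9.3
III regrets: 2.7, 0.0, 0.0, 0.0 → max 2.7
IV regrets: 12.0, 8.3, 9.0, 8.8 → max 12.0
V regrets: 0.7, 7.9, 9.0, 12.9 → max 12.9
Smallest max regret = 2.7 → III.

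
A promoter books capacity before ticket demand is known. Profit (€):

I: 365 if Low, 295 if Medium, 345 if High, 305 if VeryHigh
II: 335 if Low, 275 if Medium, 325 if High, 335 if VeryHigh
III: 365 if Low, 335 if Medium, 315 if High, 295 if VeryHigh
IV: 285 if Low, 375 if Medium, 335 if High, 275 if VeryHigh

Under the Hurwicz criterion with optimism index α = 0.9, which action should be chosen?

IV

I: 0.9·365 + 0.1·295 = 358
II: 0.9·335 + 0.1·275 = 329
III: 0.9·365 + 0.1·295 = 358
IV: 0.9·375 + 0.1·275 = 365
Highest Hurwicz score = 365 → IV.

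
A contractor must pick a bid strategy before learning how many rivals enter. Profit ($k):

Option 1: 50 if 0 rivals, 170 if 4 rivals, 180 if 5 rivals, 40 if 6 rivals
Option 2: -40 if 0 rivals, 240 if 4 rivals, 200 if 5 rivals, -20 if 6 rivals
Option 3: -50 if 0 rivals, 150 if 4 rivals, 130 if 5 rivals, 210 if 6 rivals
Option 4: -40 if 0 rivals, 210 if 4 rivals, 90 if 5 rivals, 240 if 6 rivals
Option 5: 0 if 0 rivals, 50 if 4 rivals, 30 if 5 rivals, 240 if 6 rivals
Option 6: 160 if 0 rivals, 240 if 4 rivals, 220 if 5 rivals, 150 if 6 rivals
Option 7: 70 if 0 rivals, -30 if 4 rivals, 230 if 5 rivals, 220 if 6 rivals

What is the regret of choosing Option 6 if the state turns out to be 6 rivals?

Best payoff under 6 rivals is 240.
Regret = 240 − 150 = 90.

90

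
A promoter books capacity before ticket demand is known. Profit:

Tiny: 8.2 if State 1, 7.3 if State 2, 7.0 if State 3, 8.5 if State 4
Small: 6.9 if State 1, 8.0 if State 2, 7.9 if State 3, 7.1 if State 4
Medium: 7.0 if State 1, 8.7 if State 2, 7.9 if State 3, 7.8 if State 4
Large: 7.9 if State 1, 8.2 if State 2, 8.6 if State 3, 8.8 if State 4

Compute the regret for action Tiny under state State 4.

Best payoff under State 4 is 8.8.
Regret = 8.8 − 8.5 = 0.3.

0.3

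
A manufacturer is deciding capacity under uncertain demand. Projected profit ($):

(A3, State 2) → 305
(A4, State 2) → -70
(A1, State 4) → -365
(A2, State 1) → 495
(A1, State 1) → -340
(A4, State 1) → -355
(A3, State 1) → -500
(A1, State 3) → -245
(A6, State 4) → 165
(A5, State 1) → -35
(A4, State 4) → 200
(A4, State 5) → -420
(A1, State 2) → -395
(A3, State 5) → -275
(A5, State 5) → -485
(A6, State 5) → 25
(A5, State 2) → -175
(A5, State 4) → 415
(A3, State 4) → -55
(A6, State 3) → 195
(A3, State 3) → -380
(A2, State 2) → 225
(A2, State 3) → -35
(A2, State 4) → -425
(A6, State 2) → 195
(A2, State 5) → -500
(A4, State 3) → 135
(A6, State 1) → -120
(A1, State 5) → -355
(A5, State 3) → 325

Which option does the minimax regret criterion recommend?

A5

Column bests: State 1=495, State 2=305, State 3=325, State 4=415, State 5=25.
A1 regrets: 835, 700, 570, 780, 380 → max 835
A2 regrets: 0, 80, 360, 840, 525 → max 840
A3 regrets: 995, 0, 705, 470, 300 → max 995
A4 regrets: 850, 375, 190, 215, 445 → max 850
A5 regrets: 530, 480, 0, 0, 510 → max 530
A6 regrets: 615, 110, 130, 250, 0 → max 615
Smallest max regret = 530 → A5.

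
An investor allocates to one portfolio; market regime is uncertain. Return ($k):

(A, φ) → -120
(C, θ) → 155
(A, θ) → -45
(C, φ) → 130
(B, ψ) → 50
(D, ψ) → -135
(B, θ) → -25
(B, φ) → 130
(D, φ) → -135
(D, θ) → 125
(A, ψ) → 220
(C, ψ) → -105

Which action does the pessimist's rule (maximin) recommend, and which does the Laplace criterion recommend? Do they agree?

maximin → B; laplace → C (disagree)

Row minima: A=-120, B=-25, C=-105, D=-135
Best worst-case = -25 → B.
Row averages: A=55/3, B=155/3, C=60, D=-145/3
Highest average = 60 → C.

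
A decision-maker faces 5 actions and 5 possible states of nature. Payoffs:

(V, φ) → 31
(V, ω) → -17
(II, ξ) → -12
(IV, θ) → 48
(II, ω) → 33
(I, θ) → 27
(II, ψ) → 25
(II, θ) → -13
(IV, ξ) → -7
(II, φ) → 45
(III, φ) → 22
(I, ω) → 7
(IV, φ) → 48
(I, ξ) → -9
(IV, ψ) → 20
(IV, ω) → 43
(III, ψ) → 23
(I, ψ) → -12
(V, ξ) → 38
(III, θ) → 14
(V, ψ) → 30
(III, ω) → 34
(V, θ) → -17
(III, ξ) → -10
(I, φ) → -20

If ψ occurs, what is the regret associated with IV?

Best payoff under ψ is 30.
Regret = 30 − 20 = 10.

10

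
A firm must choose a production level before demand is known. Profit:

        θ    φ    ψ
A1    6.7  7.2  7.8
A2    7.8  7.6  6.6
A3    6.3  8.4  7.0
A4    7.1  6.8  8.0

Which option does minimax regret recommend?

Column bests: θ=7.8, φ=8.4, ψ=8.0.
A1 regrets: 1.1, 1.2, 0.2 → max 1.2
A2 regrets: 0.0, 0.8, 1.4 → max 1.4
A3 regrets: 1.5, 0.0, 1.0 → max 1.5
A4 regrets: 0.7, 1.6, 0.0 → max 1.6
Smallest max regret = 1.2 → A1.

A1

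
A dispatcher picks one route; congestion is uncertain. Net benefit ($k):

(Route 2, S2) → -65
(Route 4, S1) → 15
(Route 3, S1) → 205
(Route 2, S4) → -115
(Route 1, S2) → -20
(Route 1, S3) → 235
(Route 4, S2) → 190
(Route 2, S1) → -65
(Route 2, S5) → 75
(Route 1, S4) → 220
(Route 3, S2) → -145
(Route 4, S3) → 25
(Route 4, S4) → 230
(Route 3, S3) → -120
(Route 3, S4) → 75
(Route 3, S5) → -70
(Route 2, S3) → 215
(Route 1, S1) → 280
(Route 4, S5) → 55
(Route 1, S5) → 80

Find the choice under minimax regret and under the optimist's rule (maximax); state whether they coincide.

minimax regret → Route 1; maximax → Route 1 (agree)

Column bests: S1=280, S2=190, S3=235, S4=230, S5=80.
Route 1 regrets: 0, 210, 0, 10, 0 → max 210
Route 2 regrets: 345, 255, 20, 345, 5 → max 345
Route 3 regrets: 75, 335, 355, 155, 150 → max 355
Route 4 regrets: 265, 0, 210, 0, 25 → max 265
Smallest max regret = 210 → Route 1.
Row maxima: Route 1=280, Route 2=215, Route 3=205, Route 4=230
Best best-case = 280 → Route 1.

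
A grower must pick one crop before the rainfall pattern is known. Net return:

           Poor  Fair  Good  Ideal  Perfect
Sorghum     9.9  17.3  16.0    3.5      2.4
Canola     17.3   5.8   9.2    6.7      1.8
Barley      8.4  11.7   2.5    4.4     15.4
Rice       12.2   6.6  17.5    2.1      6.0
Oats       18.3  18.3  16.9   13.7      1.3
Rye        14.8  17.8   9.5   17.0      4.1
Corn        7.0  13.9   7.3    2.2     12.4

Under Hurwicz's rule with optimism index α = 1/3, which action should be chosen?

Rye

Sorghum: 1/3·17.3 + 2/3·2.4 = 221/30
Canola: 1/3·17.3 + 2/3·1.8 = 209/30
Barley: 1/3·15.4 + 2/3·2.5 = 6.8
Rice: 1/3·17.5 + 2/3·2.1 = 217/30
Oats: 1/3·18.3 + 2/3·1.3 = 209/30
Rye: 1/3·17.8 + 2/3·4.1 = 26/3
Corn: 1/3·13.9 + 2/3·2.2 = 6.1
Highest Hurwicz score = 26/3 → Rye.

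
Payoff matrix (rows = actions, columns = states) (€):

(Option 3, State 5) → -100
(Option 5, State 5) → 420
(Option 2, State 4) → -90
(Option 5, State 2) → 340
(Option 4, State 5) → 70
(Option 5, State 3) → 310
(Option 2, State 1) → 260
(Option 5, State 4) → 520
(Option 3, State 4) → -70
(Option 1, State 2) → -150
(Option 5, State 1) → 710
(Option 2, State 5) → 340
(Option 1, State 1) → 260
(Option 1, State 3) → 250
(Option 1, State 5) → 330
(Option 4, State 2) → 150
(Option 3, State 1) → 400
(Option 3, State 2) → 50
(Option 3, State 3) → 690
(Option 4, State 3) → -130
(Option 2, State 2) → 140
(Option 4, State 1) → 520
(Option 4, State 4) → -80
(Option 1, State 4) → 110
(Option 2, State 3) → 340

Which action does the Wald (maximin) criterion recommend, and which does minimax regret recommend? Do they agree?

maximin → Option 5; minimax regret → Option 5 (agree)

Row minima: Option 1=-150, Option 2=-90, Option 3=-100, Option 4=-130, Option 5=310
Best worst-case = 310 → Option 5.
Column bests: State 1=710, State 2=340, State 3=690, State 4=520, State 5=420.
Option 1 regrets: 450, 490, 440, 410, 90 → max 490
Option 2 regrets: 450, 200, 350, 610, 80 → max 610
Option 3 regrets: 310, 290, 0, 590, 520 → max 590
Option 4 regrets: 190, 190, 820, 600, 350 → max 820
Option 5 regrets: 0, 0, 380, 0, 0 → max 380
Smallest max regret = 380 → Option 5.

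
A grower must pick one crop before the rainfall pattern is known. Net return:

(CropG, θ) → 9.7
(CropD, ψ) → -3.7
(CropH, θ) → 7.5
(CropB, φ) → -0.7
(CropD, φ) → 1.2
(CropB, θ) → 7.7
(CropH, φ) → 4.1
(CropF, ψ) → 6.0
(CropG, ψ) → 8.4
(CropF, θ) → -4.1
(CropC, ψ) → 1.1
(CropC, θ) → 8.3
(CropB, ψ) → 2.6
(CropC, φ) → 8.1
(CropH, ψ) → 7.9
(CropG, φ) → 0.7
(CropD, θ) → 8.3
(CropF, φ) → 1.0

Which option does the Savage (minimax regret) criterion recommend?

CropH

Column bests: θ=9.7, φ=8.1, ψ=8.4.
CropD regrets: 1.4, 6.9, 12.1 → max 12.1
CropF regrets: 13.8, 7.1, 2.4 → max 13.8
CropG regrets: 0.0, 7.4, 0.0 → max 7.4
CropC regrets: 1.4, 0.0, 7.3 → max 7.3
CropB regrets: 2.0, 8.8, 5.8 → max 8.8
CropH regrets: 2.2, 4.0, 0.5 → max 4.0
Smallest max regret = 4.0 → CropH.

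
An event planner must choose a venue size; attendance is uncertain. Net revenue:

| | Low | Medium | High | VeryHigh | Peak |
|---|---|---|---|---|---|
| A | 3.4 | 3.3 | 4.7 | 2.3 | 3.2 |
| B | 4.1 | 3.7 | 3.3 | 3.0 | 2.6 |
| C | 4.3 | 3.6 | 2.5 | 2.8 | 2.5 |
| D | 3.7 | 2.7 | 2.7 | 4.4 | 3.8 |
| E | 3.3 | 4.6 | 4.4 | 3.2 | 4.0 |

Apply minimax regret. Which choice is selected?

Column bests: Low=4.3, Medium=4.6, High=4.7, VeryHigh=4.4, Peak=4.0.
A regrets: 0.9, 1.3, 0.0, 2.1, 0.8 → max 2.1
B regrets: 0.2, 0.9, 1.4, 1.4, 1.4 → max 1.4
C regrets: 0.0, 1.0, 2.2, 1.6, 1.5 → max 2.2
D regrets: 0.6, 1.9, 2.0, 0.0, 0.2 → max 2.0
E regrets: 1.0, 0.0, 0.3, 1.2, 0.0 → max 1.2
Smallest max regret = 1.2 → E.

E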